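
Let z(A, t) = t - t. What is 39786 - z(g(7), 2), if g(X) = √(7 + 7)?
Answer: 39786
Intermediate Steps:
g(X) = √14
z(A, t) = 0
39786 - z(g(7), 2) = 39786 - 1*0 = 39786 + 0 = 39786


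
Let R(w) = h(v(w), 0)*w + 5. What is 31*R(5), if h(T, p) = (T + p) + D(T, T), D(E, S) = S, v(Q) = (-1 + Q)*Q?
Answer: 6355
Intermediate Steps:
v(Q) = Q*(-1 + Q)
h(T, p) = p + 2*T (h(T, p) = (T + p) + T = p + 2*T)
R(w) = 5 + 2*w²*(-1 + w) (R(w) = (0 + 2*(w*(-1 + w)))*w + 5 = (0 + 2*w*(-1 + w))*w + 5 = (2*w*(-1 + w))*w + 5 = 2*w²*(-1 + w) + 5 = 5 + 2*w²*(-1 + w))
31*R(5) = 31*(5 + 2*5²*(-1 + 5)) = 31*(5 + 2*25*4) = 31*(5 + 200) = 31*205 = 6355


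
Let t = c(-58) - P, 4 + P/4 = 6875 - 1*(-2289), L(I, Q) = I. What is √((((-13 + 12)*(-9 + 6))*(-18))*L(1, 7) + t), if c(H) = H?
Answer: 4*I*√2297 ≈ 191.71*I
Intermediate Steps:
P = 36640 (P = -16 + 4*(6875 - 1*(-2289)) = -16 + 4*(6875 + 2289) = -16 + 4*9164 = -16 + 36656 = 36640)
t = -36698 (t = -58 - 1*36640 = -58 - 36640 = -36698)
√((((-13 + 12)*(-9 + 6))*(-18))*L(1, 7) + t) = √((((-13 + 12)*(-9 + 6))*(-18))*1 - 36698) = √((-1*(-3)*(-18))*1 - 36698) = √((3*(-18))*1 - 36698) = √(-54*1 - 36698) = √(-54 - 36698) = √(-36752) = 4*I*√2297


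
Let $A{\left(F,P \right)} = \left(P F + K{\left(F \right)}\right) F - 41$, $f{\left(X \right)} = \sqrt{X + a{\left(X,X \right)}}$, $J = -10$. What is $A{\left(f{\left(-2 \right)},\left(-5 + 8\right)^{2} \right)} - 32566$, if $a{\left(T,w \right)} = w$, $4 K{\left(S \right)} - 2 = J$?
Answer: $-32643 - 4 i \approx -32643.0 - 4.0 i$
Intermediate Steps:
$K{\left(S \right)} = -2$ ($K{\left(S \right)} = \frac{1}{2} + \frac{1}{4} \left(-10\right) = \frac{1}{2} - \frac{5}{2} = -2$)
$f{\left(X \right)} = \sqrt{2} \sqrt{X}$ ($f{\left(X \right)} = \sqrt{X + X} = \sqrt{2 X} = \sqrt{2} \sqrt{X}$)
$A{\left(F,P \right)} = -41 + F \left(-2 + F P\right)$ ($A{\left(F,P \right)} = \left(P F - 2\right) F - 41 = \left(F P - 2\right) F - 41 = \left(-2 + F P\right) F - 41 = F \left(-2 + F P\right) - 41 = -41 + F \left(-2 + F P\right)$)
$A{\left(f{\left(-2 \right)},\left(-5 + 8\right)^{2} \right)} - 32566 = \left(-41 - 2 \sqrt{2} \sqrt{-2} + \left(-5 + 8\right)^{2} \left(\sqrt{2} \sqrt{-2}\right)^{2}\right) - 32566 = \left(-41 - 2 \sqrt{2} i \sqrt{2} + 3^{2} \left(\sqrt{2} i \sqrt{2}\right)^{2}\right) - 32566 = \left(-41 - 2 \cdot 2 i + 9 \left(2 i\right)^{2}\right) - 32566 = \left(-41 - 4 i + 9 \left(-4\right)\right) - 32566 = \left(-41 - 4 i - 36\right) - 32566 = \left(-77 - 4 i\right) - 32566 = -32643 - 4 i$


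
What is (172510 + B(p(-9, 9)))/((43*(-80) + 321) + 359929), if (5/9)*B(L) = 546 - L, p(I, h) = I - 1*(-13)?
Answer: 433714/892025 ≈ 0.48621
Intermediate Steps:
p(I, h) = 13 + I (p(I, h) = I + 13 = 13 + I)
B(L) = 4914/5 - 9*L/5 (B(L) = 9*(546 - L)/5 = 4914/5 - 9*L/5)
(172510 + B(p(-9, 9)))/((43*(-80) + 321) + 359929) = (172510 + (4914/5 - 9*(13 - 9)/5))/((43*(-80) + 321) + 359929) = (172510 + (4914/5 - 9/5*4))/((-3440 + 321) + 359929) = (172510 + (4914/5 - 36/5))/(-3119 + 359929) = (172510 + 4878/5)/356810 = (867428/5)*(1/356810) = 433714/892025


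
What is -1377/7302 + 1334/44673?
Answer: -17257951/108734082 ≈ -0.15872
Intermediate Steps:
-1377/7302 + 1334/44673 = -1377*1/7302 + 1334*(1/44673) = -459/2434 + 1334/44673 = -17257951/108734082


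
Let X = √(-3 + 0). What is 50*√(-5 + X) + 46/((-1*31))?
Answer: -46/31 + 50*√(-5 + I*√3) ≈ 17.605 + 113.42*I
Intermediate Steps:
X = I*√3 (X = √(-3) = I*√3 ≈ 1.732*I)
50*√(-5 + X) + 46/((-1*31)) = 50*√(-5 + I*√3) + 46/((-1*31)) = 50*√(-5 + I*√3) + 46/(-31) = 50*√(-5 + I*√3) + 46*(-1/31) = 50*√(-5 + I*√3) - 46/31 = -46/31 + 50*√(-5 + I*√3)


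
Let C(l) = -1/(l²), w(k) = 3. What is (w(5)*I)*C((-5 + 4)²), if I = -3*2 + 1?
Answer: 15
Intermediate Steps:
I = -5 (I = -6 + 1 = -5)
C(l) = -1/l²
(w(5)*I)*C((-5 + 4)²) = (3*(-5))*(-1/((-5 + 4)²)²) = -(-15)/((-1)²)² = -(-15)/1² = -(-15) = -15*(-1) = 15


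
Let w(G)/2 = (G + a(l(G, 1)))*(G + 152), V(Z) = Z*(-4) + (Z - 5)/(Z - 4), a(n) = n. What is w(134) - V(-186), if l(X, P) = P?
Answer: 14530249/190 ≈ 76475.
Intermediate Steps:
V(Z) = -4*Z + (-5 + Z)/(-4 + Z)
w(G) = 2*(1 + G)*(152 + G) (w(G) = 2*((G + 1)*(G + 152)) = 2*((1 + G)*(152 + G)) = 2*(1 + G)*(152 + G))
w(134) - V(-186) = (304 + 2*134**2 + 306*134) - (-5 - 4*(-186)**2 + 17*(-186))/(-4 - 186) = (304 + 2*17956 + 41004) - (-5 - 4*34596 - 3162)/(-190) = (304 + 35912 + 41004) - (-1)*(-5 - 138384 - 3162)/190 = 77220 - (-1)*(-141551)/190 = 77220 - 1*141551/190 = 77220 - 141551/190 = 14530249/190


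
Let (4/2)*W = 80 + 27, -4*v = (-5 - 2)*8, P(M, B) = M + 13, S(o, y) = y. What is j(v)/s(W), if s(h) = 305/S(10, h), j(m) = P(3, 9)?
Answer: 856/305 ≈ 2.8066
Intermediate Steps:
P(M, B) = 13 + M
v = 14 (v = -(-5 - 2)*8/4 = -(-7)*8/4 = -¼*(-56) = 14)
j(m) = 16 (j(m) = 13 + 3 = 16)
W = 107/2 (W = (80 + 27)/2 = (½)*107 = 107/2 ≈ 53.500)
s(h) = 305/h
j(v)/s(W) = 16/((305/(107/2))) = 16/((305*(2/107))) = 16/(610/107) = 16*(107/610) = 856/305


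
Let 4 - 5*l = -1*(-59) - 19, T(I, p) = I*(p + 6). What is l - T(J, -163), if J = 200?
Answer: 156964/5 ≈ 31393.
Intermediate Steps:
T(I, p) = I*(6 + p)
l = -36/5 (l = ⅘ - (-1*(-59) - 19)/5 = ⅘ - (59 - 19)/5 = ⅘ - ⅕*40 = ⅘ - 8 = -36/5 ≈ -7.2000)
l - T(J, -163) = -36/5 - 200*(6 - 163) = -36/5 - 200*(-157) = -36/5 - 1*(-31400) = -36/5 + 31400 = 156964/5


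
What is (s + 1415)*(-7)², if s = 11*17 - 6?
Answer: 78204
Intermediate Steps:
s = 181 (s = 187 - 6 = 181)
(s + 1415)*(-7)² = (181 + 1415)*(-7)² = 1596*49 = 78204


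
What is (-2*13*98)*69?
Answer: -175812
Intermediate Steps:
(-2*13*98)*69 = -26*98*69 = -2548*69 = -175812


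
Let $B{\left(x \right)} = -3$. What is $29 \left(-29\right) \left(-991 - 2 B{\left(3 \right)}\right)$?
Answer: $828385$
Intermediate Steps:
$29 \left(-29\right) \left(-991 - 2 B{\left(3 \right)}\right) = 29 \left(-29\right) \left(-991 - -6\right) = - 841 \left(-991 + 6\right) = \left(-841\right) \left(-985\right) = 828385$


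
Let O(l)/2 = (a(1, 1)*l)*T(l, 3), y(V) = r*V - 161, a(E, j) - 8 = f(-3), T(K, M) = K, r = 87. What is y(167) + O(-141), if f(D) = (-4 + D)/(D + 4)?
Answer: 54130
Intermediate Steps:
f(D) = (-4 + D)/(4 + D)
a(E, j) = 1 (a(E, j) = 8 + (-4 - 3)/(4 - 3) = 8 - 7/1 = 8 + 1*(-7) = 8 - 7 = 1)
y(V) = -161 + 87*V (y(V) = 87*V - 161 = -161 + 87*V)
O(l) = 2*l² (O(l) = 2*((1*l)*l) = 2*(l*l) = 2*l²)
y(167) + O(-141) = (-161 + 87*167) + 2*(-141)² = (-161 + 14529) + 2*19881 = 14368 + 39762 = 54130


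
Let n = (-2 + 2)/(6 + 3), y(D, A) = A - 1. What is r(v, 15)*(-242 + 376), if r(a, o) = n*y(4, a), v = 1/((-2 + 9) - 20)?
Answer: 0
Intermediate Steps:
y(D, A) = -1 + A
n = 0 (n = 0/9 = 0*(1/9) = 0)
v = -1/13 (v = 1/(7 - 20) = 1/(-13) = -1/13 ≈ -0.076923)
r(a, o) = 0 (r(a, o) = 0*(-1 + a) = 0)
r(v, 15)*(-242 + 376) = 0*(-242 + 376) = 0*134 = 0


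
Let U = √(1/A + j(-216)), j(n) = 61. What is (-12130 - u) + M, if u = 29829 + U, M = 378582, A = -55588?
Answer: 336623 - 3*√5235875411/27794 ≈ 3.3662e+5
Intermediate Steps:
U = 3*√5235875411/27794 (U = √(1/(-55588) + 61) = √(-1/55588 + 61) = √(3390867/55588) = 3*√5235875411/27794 ≈ 7.8102)
u = 29829 + 3*√5235875411/27794 ≈ 29837.
(-12130 - u) + M = (-12130 - (29829 + 3*√5235875411/27794)) + 378582 = (-12130 + (-29829 - 3*√5235875411/27794)) + 378582 = (-41959 - 3*√5235875411/27794) + 378582 = 336623 - 3*√5235875411/27794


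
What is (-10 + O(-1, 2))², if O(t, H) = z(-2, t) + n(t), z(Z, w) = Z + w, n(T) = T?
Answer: 196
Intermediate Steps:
O(t, H) = -2 + 2*t (O(t, H) = (-2 + t) + t = -2 + 2*t)
(-10 + O(-1, 2))² = (-10 + (-2 + 2*(-1)))² = (-10 + (-2 - 2))² = (-10 - 4)² = (-14)² = 196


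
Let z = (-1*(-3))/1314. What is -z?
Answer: -1/438 ≈ -0.0022831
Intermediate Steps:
z = 1/438 (z = (1/1314)*3 = 1/438 ≈ 0.0022831)
-z = -1*1/438 = -1/438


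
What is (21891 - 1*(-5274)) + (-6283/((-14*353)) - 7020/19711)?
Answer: 2646279666103/97411762 ≈ 27166.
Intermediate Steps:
(21891 - 1*(-5274)) + (-6283/((-14*353)) - 7020/19711) = (21891 + 5274) + (-6283/(-4942) - 7020*1/19711) = 27165 + (-6283*(-1/4942) - 7020/19711) = 27165 + (6283/4942 - 7020/19711) = 27165 + 89151373/97411762 = 2646279666103/97411762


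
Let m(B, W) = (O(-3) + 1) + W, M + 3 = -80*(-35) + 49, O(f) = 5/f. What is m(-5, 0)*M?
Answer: -5692/3 ≈ -1897.3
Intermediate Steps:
M = 2846 (M = -3 + (-80*(-35) + 49) = -3 + (2800 + 49) = -3 + 2849 = 2846)
m(B, W) = -2/3 + W (m(B, W) = (5/(-3) + 1) + W = (5*(-1/3) + 1) + W = (-5/3 + 1) + W = -2/3 + W)
m(-5, 0)*M = (-2/3 + 0)*2846 = -2/3*2846 = -5692/3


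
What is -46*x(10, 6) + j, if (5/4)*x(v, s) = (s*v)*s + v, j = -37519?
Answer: -51135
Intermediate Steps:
x(v, s) = 4*v/5 + 4*v*s**2/5 (x(v, s) = 4*((s*v)*s + v)/5 = 4*(v*s**2 + v)/5 = 4*(v + v*s**2)/5 = 4*v/5 + 4*v*s**2/5)
-46*x(10, 6) + j = -184*10*(1 + 6**2)/5 - 37519 = -184*10*(1 + 36)/5 - 37519 = -184*10*37/5 - 37519 = -46*296 - 37519 = -13616 - 37519 = -51135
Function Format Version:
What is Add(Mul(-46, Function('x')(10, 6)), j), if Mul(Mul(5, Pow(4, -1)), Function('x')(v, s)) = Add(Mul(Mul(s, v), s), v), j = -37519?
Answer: -51135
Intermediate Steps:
Function('x')(v, s) = Add(Mul(Rational(4, 5), v), Mul(Rational(4, 5), v, Pow(s, 2))) (Function('x')(v, s) = Mul(Rational(4, 5), Add(Mul(Mul(s, v), s), v)) = Mul(Rational(4, 5), Add(Mul(v, Pow(s, 2)), v)) = Mul(Rational(4, 5), Add(v, Mul(v, Pow(s, 2)))) = Add(Mul(Rational(4, 5), v), Mul(Rational(4, 5), v, Pow(s, 2))))
Add(Mul(-46, Function('x')(10, 6)), j) = Add(Mul(-46, Mul(Rational(4, 5), 10, Add(1, Pow(6, 2)))), -37519) = Add(Mul(-46, Mul(Rational(4, 5), 10, Add(1, 36))), -37519) = Add(Mul(-46, Mul(Rational(4, 5), 10, 37)), -37519) = Add(Mul(-46, 296), -37519) = Add(-13616, -37519) = -51135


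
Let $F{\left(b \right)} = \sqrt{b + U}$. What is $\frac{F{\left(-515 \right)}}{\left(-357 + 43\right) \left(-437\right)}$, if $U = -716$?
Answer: $\frac{i \sqrt{1231}}{137218} \approx 0.00025569 i$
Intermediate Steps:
$F{\left(b \right)} = \sqrt{-716 + b}$ ($F{\left(b \right)} = \sqrt{b - 716} = \sqrt{-716 + b}$)
$\frac{F{\left(-515 \right)}}{\left(-357 + 43\right) \left(-437\right)} = \frac{\sqrt{-716 - 515}}{\left(-357 + 43\right) \left(-437\right)} = \frac{\sqrt{-1231}}{\left(-314\right) \left(-437\right)} = \frac{i \sqrt{1231}}{137218}$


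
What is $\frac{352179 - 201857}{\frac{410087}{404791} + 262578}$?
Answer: $\frac{60848992702}{106289621285} \approx 0.57248$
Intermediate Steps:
$\frac{352179 - 201857}{\frac{410087}{404791} + 262578} = \frac{150322}{410087 \cdot \frac{1}{404791} + 262578} = \frac{150322}{\frac{410087}{404791} + 262578} = \frac{150322}{\frac{106289621285}{404791}} = 150322 \cdot \frac{404791}{106289621285} = \frac{60848992702}{106289621285}$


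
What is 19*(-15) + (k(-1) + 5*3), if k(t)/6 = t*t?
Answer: -264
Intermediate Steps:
k(t) = 6*t**2 (k(t) = 6*(t*t) = 6*t**2)
19*(-15) + (k(-1) + 5*3) = 19*(-15) + (6*(-1)**2 + 5*3) = -285 + (6*1 + 15) = -285 + (6 + 15) = -285 + 21 = -264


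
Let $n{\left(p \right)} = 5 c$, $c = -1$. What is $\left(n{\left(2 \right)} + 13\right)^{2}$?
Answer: $64$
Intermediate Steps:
$n{\left(p \right)} = -5$ ($n{\left(p \right)} = 5 \left(-1\right) = -5$)
$\left(n{\left(2 \right)} + 13\right)^{2} = \left(-5 + 13\right)^{2} = 8^{2} = 64$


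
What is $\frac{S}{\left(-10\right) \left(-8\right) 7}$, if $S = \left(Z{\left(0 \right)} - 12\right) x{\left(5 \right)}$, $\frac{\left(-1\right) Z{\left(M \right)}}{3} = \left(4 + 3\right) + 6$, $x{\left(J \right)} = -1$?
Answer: $\frac{51}{560} \approx 0.091071$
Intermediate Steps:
$Z{\left(M \right)} = -39$ ($Z{\left(M \right)} = - 3 \left(\left(4 + 3\right) + 6\right) = - 3 \left(7 + 6\right) = \left(-3\right) 13 = -39$)
$S = 51$ ($S = \left(-39 - 12\right) \left(-1\right) = \left(-51\right) \left(-1\right) = 51$)
$\frac{S}{\left(-10\right) \left(-8\right) 7} = \frac{51}{\left(-10\right) \left(-8\right) 7} = \frac{51}{80 \cdot 7} = \frac{51}{560}$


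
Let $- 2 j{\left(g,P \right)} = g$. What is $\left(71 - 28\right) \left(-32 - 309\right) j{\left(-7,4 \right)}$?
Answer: $- \frac{102641}{2} \approx -51321.0$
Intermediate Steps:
$j{\left(g,P \right)} = - \frac{g}{2}$
$\left(71 - 28\right) \left(-32 - 309\right) j{\left(-7,4 \right)} = \left(71 - 28\right) \left(-32 - 309\right) \left(\left(- \frac{1}{2}\right) \left(-7\right)\right) = 43 \left(-341\right) \frac{7}{2} = \left(-14663\right) \frac{7}{2} = - \frac{102641}{2}$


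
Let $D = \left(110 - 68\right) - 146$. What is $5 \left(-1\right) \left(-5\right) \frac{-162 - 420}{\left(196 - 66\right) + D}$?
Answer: $- \frac{7275}{13} \approx -559.62$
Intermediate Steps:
$D = -104$ ($D = 42 - 146 = -104$)
$5 \left(-1\right) \left(-5\right) \frac{-162 - 420}{\left(196 - 66\right) + D} = 5 \left(-1\right) \left(-5\right) \frac{-162 - 420}{\left(196 - 66\right) - 104} = \left(-5\right) \left(-5\right) \left(- \frac{582}{\left(196 - 66\right) - 104}\right) = 25 \left(- \frac{582}{130 - 104}\right) = 25 \left(- \frac{582}{26}\right) = 25 \left(\left(-582\right) \frac{1}{26}\right) = 25 \left(- \frac{291}{13}\right) = - \frac{7275}{13}$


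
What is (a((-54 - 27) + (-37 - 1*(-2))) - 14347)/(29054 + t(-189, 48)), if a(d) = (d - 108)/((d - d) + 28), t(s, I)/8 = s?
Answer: -14355/27542 ≈ -0.52120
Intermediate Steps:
t(s, I) = 8*s
a(d) = -27/7 + d/28 (a(d) = (-108 + d)/(0 + 28) = (-108 + d)/28 = (-108 + d)*(1/28) = -27/7 + d/28)
(a((-54 - 27) + (-37 - 1*(-2))) - 14347)/(29054 + t(-189, 48)) = ((-27/7 + ((-54 - 27) + (-37 - 1*(-2)))/28) - 14347)/(29054 + 8*(-189)) = ((-27/7 + (-81 + (-37 + 2))/28) - 14347)/(29054 - 1512) = ((-27/7 + (-81 - 35)/28) - 14347)/27542 = ((-27/7 + (1/28)*(-116)) - 14347)*(1/27542) = ((-27/7 - 29/7) - 14347)*(1/27542) = (-8 - 14347)*(1/27542) = -14355*1/27542 = -14355/27542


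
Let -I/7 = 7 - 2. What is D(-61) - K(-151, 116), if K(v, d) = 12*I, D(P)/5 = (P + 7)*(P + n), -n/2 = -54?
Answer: -12270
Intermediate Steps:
n = 108 (n = -2*(-54) = 108)
D(P) = 5*(7 + P)*(108 + P) (D(P) = 5*((P + 7)*(P + 108)) = 5*((7 + P)*(108 + P)) = 5*(7 + P)*(108 + P))
I = -35 (I = -7*(7 - 2) = -7*5 = -35)
K(v, d) = -420 (K(v, d) = 12*(-35) = -420)
D(-61) - K(-151, 116) = (3780 + 5*(-61)² + 575*(-61)) - 1*(-420) = (3780 + 5*3721 - 35075) + 420 = (3780 + 18605 - 35075) + 420 = -12690 + 420 = -12270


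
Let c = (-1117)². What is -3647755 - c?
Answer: -4895444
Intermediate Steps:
c = 1247689
-3647755 - c = -3647755 - 1*1247689 = -3647755 - 1247689 = -4895444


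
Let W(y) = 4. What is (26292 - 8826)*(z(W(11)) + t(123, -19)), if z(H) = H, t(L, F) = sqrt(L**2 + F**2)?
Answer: 69864 + 17466*sqrt(15490) ≈ 2.2437e+6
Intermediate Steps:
t(L, F) = sqrt(F**2 + L**2)
(26292 - 8826)*(z(W(11)) + t(123, -19)) = (26292 - 8826)*(4 + sqrt((-19)**2 + 123**2)) = 17466*(4 + sqrt(361 + 15129)) = 17466*(4 + sqrt(15490)) = 69864 + 17466*sqrt(15490)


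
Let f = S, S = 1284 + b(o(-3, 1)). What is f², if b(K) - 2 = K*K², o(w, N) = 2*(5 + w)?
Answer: 1822500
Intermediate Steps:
o(w, N) = 10 + 2*w
b(K) = 2 + K³ (b(K) = 2 + K*K² = 2 + K³)
S = 1350 (S = 1284 + (2 + (10 + 2*(-3))³) = 1284 + (2 + (10 - 6)³) = 1284 + (2 + 4³) = 1284 + (2 + 64) = 1284 + 66 = 1350)
f = 1350
f² = 1350² = 1822500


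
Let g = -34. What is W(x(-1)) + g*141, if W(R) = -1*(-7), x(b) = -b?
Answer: -4787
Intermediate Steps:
W(R) = 7
W(x(-1)) + g*141 = 7 - 34*141 = 7 - 4794 = -4787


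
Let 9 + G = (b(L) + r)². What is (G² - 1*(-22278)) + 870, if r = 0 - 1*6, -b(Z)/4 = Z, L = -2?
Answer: 23173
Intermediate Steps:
b(Z) = -4*Z
r = -6 (r = 0 - 6 = -6)
G = -5 (G = -9 + (-4*(-2) - 6)² = -9 + (8 - 6)² = -9 + 2² = -9 + 4 = -5)
(G² - 1*(-22278)) + 870 = ((-5)² - 1*(-22278)) + 870 = (25 + 22278) + 870 = 22303 + 870 = 23173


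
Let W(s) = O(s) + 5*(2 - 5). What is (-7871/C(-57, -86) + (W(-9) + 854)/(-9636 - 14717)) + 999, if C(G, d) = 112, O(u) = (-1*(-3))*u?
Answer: 51694593/55664 ≈ 928.69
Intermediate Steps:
O(u) = 3*u
W(s) = -15 + 3*s (W(s) = 3*s + 5*(2 - 5) = 3*s + 5*(-3) = 3*s - 15 = -15 + 3*s)
(-7871/C(-57, -86) + (W(-9) + 854)/(-9636 - 14717)) + 999 = (-7871/112 + ((-15 + 3*(-9)) + 854)/(-9636 - 14717)) + 999 = (-7871*1/112 + ((-15 - 27) + 854)/(-24353)) + 999 = (-7871/112 + (-42 + 854)*(-1/24353)) + 999 = (-7871/112 + 812*(-1/24353)) + 999 = (-7871/112 - 116/3479) + 999 = -3913743/55664 + 999 = 51694593/55664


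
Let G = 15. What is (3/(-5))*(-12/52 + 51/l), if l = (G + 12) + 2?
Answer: -1728/1885 ≈ -0.91671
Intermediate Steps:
l = 29 (l = (15 + 12) + 2 = 27 + 2 = 29)
(3/(-5))*(-12/52 + 51/l) = (3/(-5))*(-12/52 + 51/29) = (3*(-⅕))*(-12*1/52 + 51*(1/29)) = -3*(-3/13 + 51/29)/5 = -⅗*576/377 = -1728/1885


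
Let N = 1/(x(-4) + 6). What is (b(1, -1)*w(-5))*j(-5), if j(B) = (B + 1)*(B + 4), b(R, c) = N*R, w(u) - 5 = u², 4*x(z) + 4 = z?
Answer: 30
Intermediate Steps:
x(z) = -1 + z/4
N = ¼ (N = 1/((-1 + (¼)*(-4)) + 6) = 1/((-1 - 1) + 6) = 1/(-2 + 6) = 1/4 = ¼ ≈ 0.25000)
w(u) = 5 + u²
b(R, c) = R/4
j(B) = (1 + B)*(4 + B)
(b(1, -1)*w(-5))*j(-5) = (((¼)*1)*(5 + (-5)²))*(4 + (-5)² + 5*(-5)) = ((5 + 25)/4)*(4 + 25 - 25) = ((¼)*30)*4 = (15/2)*4 = 30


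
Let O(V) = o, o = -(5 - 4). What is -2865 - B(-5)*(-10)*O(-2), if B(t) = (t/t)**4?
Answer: -2875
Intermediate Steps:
B(t) = 1 (B(t) = 1**4 = 1)
o = -1 (o = -1*1 = -1)
O(V) = -1
-2865 - B(-5)*(-10)*O(-2) = -2865 - 1*(-10)*(-1) = -2865 - (-10)*(-1) = -2865 - 1*10 = -2865 - 10 = -2875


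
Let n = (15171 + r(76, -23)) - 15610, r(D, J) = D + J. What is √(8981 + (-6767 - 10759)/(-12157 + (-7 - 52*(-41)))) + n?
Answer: -386 + √6278005954/836 ≈ -291.22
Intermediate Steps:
n = -386 (n = (15171 + (76 - 23)) - 15610 = (15171 + 53) - 15610 = 15224 - 15610 = -386)
√(8981 + (-6767 - 10759)/(-12157 + (-7 - 52*(-41)))) + n = √(8981 + (-6767 - 10759)/(-12157 + (-7 - 52*(-41)))) - 386 = √(8981 - 17526/(-12157 + (-7 + 2132))) - 386 = √(8981 - 17526/(-12157 + 2125)) - 386 = √(8981 - 17526/(-10032)) - 386 = √(8981 - 17526*(-1/10032)) - 386 = √(8981 + 2921/1672) - 386 = √(15019153/1672) - 386 = √6278005954/836 - 386 = -386 + √6278005954/836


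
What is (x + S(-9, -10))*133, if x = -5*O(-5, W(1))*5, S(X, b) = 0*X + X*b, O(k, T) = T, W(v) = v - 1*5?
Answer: 25270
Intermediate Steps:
W(v) = -5 + v (W(v) = v - 5 = -5 + v)
S(X, b) = X*b (S(X, b) = 0 + X*b = X*b)
x = 100 (x = -5*(-5 + 1)*5 = -5*(-4)*5 = 20*5 = 100)
(x + S(-9, -10))*133 = (100 - 9*(-10))*133 = (100 + 90)*133 = 190*133 = 25270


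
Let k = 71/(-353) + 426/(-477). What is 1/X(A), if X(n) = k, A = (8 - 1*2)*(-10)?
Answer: -56127/61415 ≈ -0.91390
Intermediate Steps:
k = -61415/56127 (k = 71*(-1/353) + 426*(-1/477) = -71/353 - 142/159 = -61415/56127 ≈ -1.0942)
A = -60 (A = (8 - 2)*(-10) = 6*(-10) = -60)
X(n) = -61415/56127
1/X(A) = 1/(-61415/56127) = -56127/61415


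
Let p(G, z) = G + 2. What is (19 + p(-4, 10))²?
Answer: 289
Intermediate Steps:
p(G, z) = 2 + G
(19 + p(-4, 10))² = (19 + (2 - 4))² = (19 - 2)² = 17² = 289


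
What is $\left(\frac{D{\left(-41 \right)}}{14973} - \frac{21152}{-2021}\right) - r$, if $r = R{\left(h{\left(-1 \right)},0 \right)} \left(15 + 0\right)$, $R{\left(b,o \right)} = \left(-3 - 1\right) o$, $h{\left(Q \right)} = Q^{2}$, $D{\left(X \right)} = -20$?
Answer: $\frac{316668476}{30260433} \approx 10.465$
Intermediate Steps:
$R{\left(b,o \right)} = - 4 o$
$r = 0$ ($r = \left(-4\right) 0 \left(15 + 0\right) = 0 \cdot 15 = 0$)
$\left(\frac{D{\left(-41 \right)}}{14973} - \frac{21152}{-2021}\right) - r = \left(- \frac{20}{14973} - \frac{21152}{-2021}\right) - 0 = \left(\left(-20\right) \frac{1}{14973} - - \frac{21152}{2021}\right) + 0 = \left(- \frac{20}{14973} + \frac{21152}{2021}\right) + 0 = \frac{316668476}{30260433} + 0 = \frac{316668476}{30260433}$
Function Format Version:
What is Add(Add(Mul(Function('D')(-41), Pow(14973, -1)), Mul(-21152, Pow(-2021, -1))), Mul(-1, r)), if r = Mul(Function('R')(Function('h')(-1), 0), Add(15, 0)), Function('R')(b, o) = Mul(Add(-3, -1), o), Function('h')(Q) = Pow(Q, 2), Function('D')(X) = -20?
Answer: Rational(316668476, 30260433) ≈ 10.465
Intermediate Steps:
Function('R')(b, o) = Mul(-4, o)
r = 0 (r = Mul(Mul(-4, 0), Add(15, 0)) = Mul(0, 15) = 0)
Add(Add(Mul(Function('D')(-41), Pow(14973, -1)), Mul(-21152, Pow(-2021, -1))), Mul(-1, r)) = Add(Add(Mul(-20, Pow(14973, -1)), Mul(-21152, Pow(-2021, -1))), Mul(-1, 0)) = Add(Add(Mul(-20, Rational(1, 14973)), Mul(-21152, Rational(-1, 2021))), 0) = Add(Add(Rational(-20, 14973), Rational(21152, 2021)), 0) = Add(Rational(316668476, 30260433), 0) = Rational(316668476, 30260433)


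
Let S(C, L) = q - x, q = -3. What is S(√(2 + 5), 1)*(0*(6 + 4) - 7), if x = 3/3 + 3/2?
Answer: 77/2 ≈ 38.500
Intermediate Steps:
x = 5/2 (x = 3*(⅓) + 3*(½) = 1 + 3/2 = 5/2 ≈ 2.5000)
S(C, L) = -11/2 (S(C, L) = -3 - 1*5/2 = -3 - 5/2 = -11/2)
S(√(2 + 5), 1)*(0*(6 + 4) - 7) = -11*(0*(6 + 4) - 7)/2 = -11*(0*10 - 7)/2 = -11*(0 - 7)/2 = -11/2*(-7) = 77/2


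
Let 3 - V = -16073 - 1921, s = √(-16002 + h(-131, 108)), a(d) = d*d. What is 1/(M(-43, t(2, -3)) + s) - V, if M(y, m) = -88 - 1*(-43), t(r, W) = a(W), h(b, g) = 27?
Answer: -7198801/400 - I*√71/1200 ≈ -17997.0 - 0.0070218*I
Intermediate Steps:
a(d) = d²
t(r, W) = W²
M(y, m) = -45 (M(y, m) = -88 + 43 = -45)
s = 15*I*√71 (s = √(-16002 + 27) = √(-15975) = 15*I*√71 ≈ 126.39*I)
V = 17997 (V = 3 - (-16073 - 1921) = 3 - 1*(-17994) = 3 + 17994 = 17997)
1/(M(-43, t(2, -3)) + s) - V = 1/(-45 + 15*I*√71) - 1*17997 = 1/(-45 + 15*I*√71) - 17997 = -17997 + 1/(-45 + 15*I*√71)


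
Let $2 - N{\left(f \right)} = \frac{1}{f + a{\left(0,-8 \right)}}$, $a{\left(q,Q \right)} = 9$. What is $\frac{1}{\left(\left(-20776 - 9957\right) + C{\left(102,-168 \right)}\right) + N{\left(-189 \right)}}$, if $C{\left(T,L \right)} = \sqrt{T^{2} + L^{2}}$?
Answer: $- \frac{995684220}{30597114686041} - \frac{194400 \sqrt{1073}}{30597114686041} \approx -3.275 \cdot 10^{-5}$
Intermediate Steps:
$C{\left(T,L \right)} = \sqrt{L^{2} + T^{2}}$
$N{\left(f \right)} = 2 - \frac{1}{9 + f}$ ($N{\left(f \right)} = 2 - \frac{1}{f + 9} = 2 - \frac{1}{9 + f}$)
$\frac{1}{\left(\left(-20776 - 9957\right) + C{\left(102,-168 \right)}\right) + N{\left(-189 \right)}} = \frac{1}{\left(\left(-20776 - 9957\right) + \sqrt{\left(-168\right)^{2} + 102^{2}}\right) + \frac{17 + 2 \left(-189\right)}{9 - 189}} = \frac{1}{\left(-30733 + \sqrt{28224 + 10404}\right) + \frac{17 - 378}{-180}} = \frac{1}{\left(-30733 + \sqrt{38628}\right) - - \frac{361}{180}} = \frac{1}{\left(-30733 + 6 \sqrt{1073}\right) + \frac{361}{180}} = \frac{1}{- \frac{5531579}{180} + 6 \sqrt{1073}}$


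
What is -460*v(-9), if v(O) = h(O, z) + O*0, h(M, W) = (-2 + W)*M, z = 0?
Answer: -8280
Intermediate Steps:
h(M, W) = M*(-2 + W)
v(O) = -2*O (v(O) = O*(-2 + 0) + O*0 = O*(-2) + 0 = -2*O + 0 = -2*O)
-460*v(-9) = -(-920)*(-9) = -460*18 = -8280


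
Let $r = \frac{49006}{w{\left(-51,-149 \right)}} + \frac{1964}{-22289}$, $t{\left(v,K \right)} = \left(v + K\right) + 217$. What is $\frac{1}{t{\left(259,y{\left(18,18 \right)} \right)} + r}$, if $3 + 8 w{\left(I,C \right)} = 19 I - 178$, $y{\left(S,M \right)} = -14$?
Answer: $\frac{12816175}{1550764614} \approx 0.0082644$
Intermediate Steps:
$w{\left(I,C \right)} = - \frac{181}{8} + \frac{19 I}{8}$ ($w{\left(I,C \right)} = - \frac{3}{8} + \frac{19 I - 178}{8} = - \frac{3}{8} + \frac{-178 + 19 I}{8} = - \frac{3}{8} + \left(- \frac{89}{4} + \frac{19 I}{8}\right) = - \frac{181}{8} + \frac{19 I}{8}$)
$t{\left(v,K \right)} = 217 + K + v$ ($t{\left(v,K \right)} = \left(K + v\right) + 217 = 217 + K + v$)
$r = - \frac{4370308236}{12816175}$ ($r = \frac{49006}{- \frac{181}{8} + \frac{19}{8} \left(-51\right)} + \frac{1964}{-22289} = \frac{49006}{- \frac{181}{8} - \frac{969}{8}} + 1964 \left(- \frac{1}{22289}\right) = \frac{49006}{- \frac{575}{4}} - \frac{1964}{22289} = 49006 \left(- \frac{4}{575}\right) - \frac{1964}{22289} = - \frac{196024}{575} - \frac{1964}{22289} = - \frac{4370308236}{12816175} \approx -341.0$)
$\frac{1}{t{\left(259,y{\left(18,18 \right)} \right)} + r} = \frac{1}{\left(217 - 14 + 259\right) - \frac{4370308236}{12816175}} = \frac{1}{462 - \frac{4370308236}{12816175}} = \frac{1}{\frac{1550764614}{12816175}} = \frac{12816175}{1550764614}$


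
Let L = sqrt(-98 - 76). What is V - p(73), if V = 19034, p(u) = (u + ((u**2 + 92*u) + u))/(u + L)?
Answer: 103854159/5503 + 12191*I*sqrt(174)/5503 ≈ 18872.0 + 29.222*I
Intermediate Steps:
L = I*sqrt(174) (L = sqrt(-174) = I*sqrt(174) ≈ 13.191*I)
p(u) = (u**2 + 94*u)/(u + I*sqrt(174)) (p(u) = (u + ((u**2 + 92*u) + u))/(u + I*sqrt(174)) = (u + (u**2 + 93*u))/(u + I*sqrt(174)) = (u**2 + 94*u)/(u + I*sqrt(174)))
V - p(73) = 19034 - 73*(94 + 73)/(73 + I*sqrt(174)) = 19034 - 73*167/(73 + I*sqrt(174)) = 19034 - 12191/(73 + I*sqrt(174))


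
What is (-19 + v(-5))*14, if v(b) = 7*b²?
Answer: 2184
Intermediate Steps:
(-19 + v(-5))*14 = (-19 + 7*(-5)²)*14 = (-19 + 7*25)*14 = (-19 + 175)*14 = 156*14 = 2184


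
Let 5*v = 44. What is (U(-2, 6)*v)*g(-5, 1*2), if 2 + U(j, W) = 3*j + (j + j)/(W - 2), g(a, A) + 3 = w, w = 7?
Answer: -1584/5 ≈ -316.80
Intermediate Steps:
v = 44/5 (v = (⅕)*44 = 44/5 ≈ 8.8000)
g(a, A) = 4 (g(a, A) = -3 + 7 = 4)
U(j, W) = -2 + 3*j + 2*j/(-2 + W) (U(j, W) = -2 + (3*j + (j + j)/(W - 2)) = -2 + (3*j + (2*j)/(-2 + W)) = -2 + (3*j + 2*j/(-2 + W)) = -2 + 3*j + 2*j/(-2 + W))
(U(-2, 6)*v)*g(-5, 1*2) = (((4 - 4*(-2) - 2*6 + 3*6*(-2))/(-2 + 6))*(44/5))*4 = (((4 + 8 - 12 - 36)/4)*(44/5))*4 = (((¼)*(-36))*(44/5))*4 = -9*44/5*4 = -396/5*4 = -1584/5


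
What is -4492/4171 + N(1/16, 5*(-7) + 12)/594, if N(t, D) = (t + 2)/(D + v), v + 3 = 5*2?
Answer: -20703307/19219968 ≈ -1.0772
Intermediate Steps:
v = 7 (v = -3 + 5*2 = -3 + 10 = 7)
N(t, D) = (2 + t)/(7 + D) (N(t, D) = (t + 2)/(D + 7) = (2 + t)/(7 + D))
-4492/4171 + N(1/16, 5*(-7) + 12)/594 = -4492/4171 + ((2 + 1/16)/(7 + (5*(-7) + 12)))/594 = -4492*1/4171 + ((2 + 1/16)/(7 + (-35 + 12)))*(1/594) = -4492/4171 + ((33/16)/(7 - 23))*(1/594) = -4492/4171 + ((33/16)/(-16))*(1/594) = -4492/4171 - 1/16*33/16*(1/594) = -4492/4171 - 33/256*1/594 = -4492/4171 - 1/4608 = -20703307/19219968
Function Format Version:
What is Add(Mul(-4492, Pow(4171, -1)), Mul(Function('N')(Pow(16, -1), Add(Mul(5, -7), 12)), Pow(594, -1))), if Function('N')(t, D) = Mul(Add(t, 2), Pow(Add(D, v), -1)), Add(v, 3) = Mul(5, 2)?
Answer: Rational(-20703307, 19219968) ≈ -1.0772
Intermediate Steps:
v = 7 (v = Add(-3, Mul(5, 2)) = Add(-3, 10) = 7)
Function('N')(t, D) = Mul(Pow(Add(7, D), -1), Add(2, t)) (Function('N')(t, D) = Mul(Add(t, 2), Pow(Add(D, 7), -1)) = Mul(Add(2, t), Pow(Add(7, D), -1)) = Mul(Pow(Add(7, D), -1), Add(2, t)))
Add(Mul(-4492, Pow(4171, -1)), Mul(Function('N')(Pow(16, -1), Add(Mul(5, -7), 12)), Pow(594, -1))) = Add(Mul(-4492, Pow(4171, -1)), Mul(Mul(Pow(Add(7, Add(Mul(5, -7), 12)), -1), Add(2, Pow(16, -1))), Pow(594, -1))) = Add(Mul(-4492, Rational(1, 4171)), Mul(Mul(Pow(Add(7, Add(-35, 12)), -1), Add(2, Rational(1, 16))), Rational(1, 594))) = Add(Rational(-4492, 4171), Mul(Mul(Pow(Add(7, -23), -1), Rational(33, 16)), Rational(1, 594))) = Add(Rational(-4492, 4171), Mul(Mul(Pow(-16, -1), Rational(33, 16)), Rational(1, 594))) = Add(Rational(-4492, 4171), Mul(Mul(Rational(-1, 16), Rational(33, 16)), Rational(1, 594))) = Add(Rational(-4492, 4171), Mul(Rational(-33, 256), Rational(1, 594))) = Add(Rational(-4492, 4171), Rational(-1, 4608)) = Rational(-20703307, 19219968)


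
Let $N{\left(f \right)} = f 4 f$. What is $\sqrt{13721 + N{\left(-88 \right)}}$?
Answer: $\sqrt{44697} \approx 211.42$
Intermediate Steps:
$N{\left(f \right)} = 4 f^{2}$ ($N{\left(f \right)} = 4 f f = 4 f^{2}$)
$\sqrt{13721 + N{\left(-88 \right)}} = \sqrt{13721 + 4 \left(-88\right)^{2}} = \sqrt{13721 + 4 \cdot 7744} = \sqrt{13721 + 30976} = \sqrt{44697}$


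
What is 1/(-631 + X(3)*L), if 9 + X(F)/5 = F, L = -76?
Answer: 1/1649 ≈ 0.00060643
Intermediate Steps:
X(F) = -45 + 5*F
1/(-631 + X(3)*L) = 1/(-631 + (-45 + 5*3)*(-76)) = 1/(-631 + (-45 + 15)*(-76)) = 1/(-631 - 30*(-76)) = 1/(-631 + 2280) = 1/1649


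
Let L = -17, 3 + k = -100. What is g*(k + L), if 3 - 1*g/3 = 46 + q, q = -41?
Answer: 720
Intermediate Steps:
k = -103 (k = -3 - 100 = -103)
g = -6 (g = 9 - 3*(46 - 41) = 9 - 3*5 = 9 - 15 = -6)
g*(k + L) = -6*(-103 - 17) = -6*(-120) = 720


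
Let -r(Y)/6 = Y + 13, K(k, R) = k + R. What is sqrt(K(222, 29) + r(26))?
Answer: sqrt(17) ≈ 4.1231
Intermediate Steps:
K(k, R) = R + k
r(Y) = -78 - 6*Y (r(Y) = -6*(Y + 13) = -6*(13 + Y) = -78 - 6*Y)
sqrt(K(222, 29) + r(26)) = sqrt((29 + 222) + (-78 - 6*26)) = sqrt(251 + (-78 - 156)) = sqrt(251 - 234) = sqrt(17)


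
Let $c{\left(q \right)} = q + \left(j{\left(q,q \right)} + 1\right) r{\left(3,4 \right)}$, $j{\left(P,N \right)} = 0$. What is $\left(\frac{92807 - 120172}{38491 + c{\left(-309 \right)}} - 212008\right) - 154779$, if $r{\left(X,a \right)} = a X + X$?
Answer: $- \frac{14010190404}{38197} \approx -3.6679 \cdot 10^{5}$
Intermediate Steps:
$r{\left(X,a \right)} = X + X a$ ($r{\left(X,a \right)} = X a + X = X + X a$)
$c{\left(q \right)} = 15 + q$ ($c{\left(q \right)} = q + \left(0 + 1\right) 3 \left(1 + 4\right) = q + 1 \cdot 3 \cdot 5 = q + 1 \cdot 15 = q + 15 = 15 + q$)
$\left(\frac{92807 - 120172}{38491 + c{\left(-309 \right)}} - 212008\right) - 154779 = \left(\frac{92807 - 120172}{38491 + \left(15 - 309\right)} - 212008\right) - 154779 = \left(- \frac{27365}{38491 - 294} - 212008\right) - 154779 = \left(- \frac{27365}{38197} - 212008\right) - 154779 = - \frac{8098096941}{38197} - 154779 = - \frac{14010190404}{38197}$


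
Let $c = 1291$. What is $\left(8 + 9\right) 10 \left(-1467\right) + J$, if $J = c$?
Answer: $-248099$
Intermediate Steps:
$J = 1291$
$\left(8 + 9\right) 10 \left(-1467\right) + J = \left(8 + 9\right) 10 \left(-1467\right) + 1291 = 17 \cdot 10 \left(-1467\right) + 1291 = 170 \left(-1467\right) + 1291 = -249390 + 1291 = -248099$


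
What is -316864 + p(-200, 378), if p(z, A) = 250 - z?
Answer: -316414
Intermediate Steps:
-316864 + p(-200, 378) = -316864 + (250 - 1*(-200)) = -316864 + (250 + 200) = -316864 + 450 = -316414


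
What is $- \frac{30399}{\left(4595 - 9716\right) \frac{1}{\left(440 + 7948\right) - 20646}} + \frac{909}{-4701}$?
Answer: $- \frac{64879359753}{891623} \approx -72766.0$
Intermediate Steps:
$- \frac{30399}{\left(4595 - 9716\right) \frac{1}{\left(440 + 7948\right) - 20646}} + \frac{909}{-4701} = - \frac{30399}{\left(-5121\right) \frac{1}{8388 - 20646}} + 909 \left(- \frac{1}{4701}\right) = - \frac{30399}{\left(-5121\right) \frac{1}{-12258}} - \frac{303}{1567} = - \frac{30399}{\left(-5121\right) \left(- \frac{1}{12258}\right)} - \frac{303}{1567} = - \frac{30399}{\frac{569}{1362}} - \frac{303}{1567} = \left(-30399\right) \frac{1362}{569} - \frac{303}{1567} = - \frac{41403438}{569} - \frac{303}{1567} = - \frac{64879359753}{891623}$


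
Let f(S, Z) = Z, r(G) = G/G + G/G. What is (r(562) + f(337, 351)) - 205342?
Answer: -204989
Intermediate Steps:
r(G) = 2 (r(G) = 1 + 1 = 2)
(r(562) + f(337, 351)) - 205342 = (2 + 351) - 205342 = 353 - 205342 = -204989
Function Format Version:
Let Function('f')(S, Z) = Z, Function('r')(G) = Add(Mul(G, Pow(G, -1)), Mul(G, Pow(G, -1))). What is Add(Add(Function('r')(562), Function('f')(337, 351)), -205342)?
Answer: -204989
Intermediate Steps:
Function('r')(G) = 2 (Function('r')(G) = Add(1, 1) = 2)
Add(Add(Function('r')(562), Function('f')(337, 351)), -205342) = Add(Add(2, 351), -205342) = Add(353, -205342) = -204989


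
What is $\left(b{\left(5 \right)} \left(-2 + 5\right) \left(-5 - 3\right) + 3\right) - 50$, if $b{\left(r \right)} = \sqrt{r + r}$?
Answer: $-47 - 24 \sqrt{10} \approx -122.89$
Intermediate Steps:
$b{\left(r \right)} = \sqrt{2} \sqrt{r}$ ($b{\left(r \right)} = \sqrt{2 r} = \sqrt{2} \sqrt{r}$)
$\left(b{\left(5 \right)} \left(-2 + 5\right) \left(-5 - 3\right) + 3\right) - 50 = \left(\sqrt{2} \sqrt{5} \left(-2 + 5\right) \left(-5 - 3\right) + 3\right) - 50 = \left(\sqrt{10} \cdot 3 \left(-8\right) + 3\right) - 50 = \left(\sqrt{10} \left(-24\right) + 3\right) - 50 = \left(- 24 \sqrt{10} + 3\right) - 50 = \left(3 - 24 \sqrt{10}\right) - 50 = -47 - 24 \sqrt{10}$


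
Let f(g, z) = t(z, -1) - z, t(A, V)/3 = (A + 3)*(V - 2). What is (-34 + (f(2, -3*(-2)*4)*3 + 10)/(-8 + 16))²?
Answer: 1129969/64 ≈ 17656.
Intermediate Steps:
t(A, V) = 3*(-2 + V)*(3 + A) (t(A, V) = 3*((A + 3)*(V - 2)) = 3*((3 + A)*(-2 + V)) = 3*((-2 + V)*(3 + A)) = 3*(-2 + V)*(3 + A))
f(g, z) = -27 - 10*z (f(g, z) = (-18 - 6*z + 9*(-1) + 3*z*(-1)) - z = (-18 - 6*z - 9 - 3*z) - z = (-27 - 9*z) - z = -27 - 10*z)
(-34 + (f(2, -3*(-2)*4)*3 + 10)/(-8 + 16))² = (-34 + ((-27 - 10*(-3*(-2))*4)*3 + 10)/(-8 + 16))² = (-34 + ((-27 - 60*4)*3 + 10)/8)² = (-34 + ((-27 - 10*24)*3 + 10)*(⅛))² = (-34 + ((-27 - 240)*3 + 10)*(⅛))² = (-34 + (-267*3 + 10)*(⅛))² = (-34 + (-801 + 10)*(⅛))² = (-34 - 791*⅛)² = (-34 - 791/8)² = (-1063/8)² = 1129969/64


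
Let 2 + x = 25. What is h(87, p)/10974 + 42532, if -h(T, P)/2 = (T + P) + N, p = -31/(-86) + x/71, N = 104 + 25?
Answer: 8050704677/189286 ≈ 42532.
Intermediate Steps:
x = 23 (x = -2 + 25 = 23)
N = 129
p = 4179/6106 (p = -31/(-86) + 23/71 = -31*(-1/86) + 23*(1/71) = 31/86 + 23/71 = 4179/6106 ≈ 0.68441)
h(T, P) = -258 - 2*P - 2*T (h(T, P) = -2*((T + P) + 129) = -2*((P + T) + 129) = -2*(129 + P + T) = -258 - 2*P - 2*T)
h(87, p)/10974 + 42532 = (-258 - 2*4179/6106 - 2*87)/10974 + 42532 = (-258 - 4179/3053 - 174)*(1/10974) + 42532 = -1323075/3053*1/10974 + 42532 = -7475/189286 + 42532 = 8050704677/189286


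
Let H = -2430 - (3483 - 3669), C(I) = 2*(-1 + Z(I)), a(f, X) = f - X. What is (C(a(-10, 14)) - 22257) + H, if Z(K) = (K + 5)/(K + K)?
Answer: -588053/24 ≈ -24502.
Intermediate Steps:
Z(K) = (5 + K)/(2*K) (Z(K) = (5 + K)/((2*K)) = (5 + K)*(1/(2*K)) = (5 + K)/(2*K))
C(I) = -2 + (5 + I)/I (C(I) = 2*(-1 + (5 + I)/(2*I)) = -2 + (5 + I)/I)
H = -2244 (H = -2430 - 1*(-186) = -2430 + 186 = -2244)
(C(a(-10, 14)) - 22257) + H = ((5 - (-10 - 1*14))/(-10 - 1*14) - 22257) - 2244 = ((5 - (-10 - 14))/(-10 - 14) - 22257) - 2244 = ((5 - 1*(-24))/(-24) - 22257) - 2244 = (-(5 + 24)/24 - 22257) - 2244 = (-1/24*29 - 22257) - 2244 = (-29/24 - 22257) - 2244 = -534197/24 - 2244 = -588053/24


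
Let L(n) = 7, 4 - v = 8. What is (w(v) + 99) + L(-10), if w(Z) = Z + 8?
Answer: 110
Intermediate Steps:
v = -4 (v = 4 - 1*8 = 4 - 8 = -4)
w(Z) = 8 + Z
(w(v) + 99) + L(-10) = ((8 - 4) + 99) + 7 = (4 + 99) + 7 = 103 + 7 = 110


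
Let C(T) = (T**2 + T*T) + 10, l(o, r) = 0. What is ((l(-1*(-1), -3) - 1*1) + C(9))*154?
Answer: 26334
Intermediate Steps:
C(T) = 10 + 2*T**2 (C(T) = (T**2 + T**2) + 10 = 2*T**2 + 10 = 10 + 2*T**2)
((l(-1*(-1), -3) - 1*1) + C(9))*154 = ((0 - 1*1) + (10 + 2*9**2))*154 = ((0 - 1) + (10 + 2*81))*154 = (-1 + (10 + 162))*154 = (-1 + 172)*154 = 171*154 = 26334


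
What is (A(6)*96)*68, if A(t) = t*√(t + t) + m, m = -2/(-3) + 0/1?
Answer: 4352 + 78336*√3 ≈ 1.4003e+5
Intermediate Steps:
m = ⅔ (m = -2*(-⅓) + 0*1 = ⅔ + 0 = ⅔ ≈ 0.66667)
A(t) = ⅔ + √2*t^(3/2) (A(t) = t*√(t + t) + ⅔ = t*√(2*t) + ⅔ = t*(√2*√t) + ⅔ = √2*t^(3/2) + ⅔ = ⅔ + √2*t^(3/2))
(A(6)*96)*68 = ((⅔ + √2*6^(3/2))*96)*68 = ((⅔ + √2*(6*√6))*96)*68 = ((⅔ + 12*√3)*96)*68 = (64 + 1152*√3)*68 = 4352 + 78336*√3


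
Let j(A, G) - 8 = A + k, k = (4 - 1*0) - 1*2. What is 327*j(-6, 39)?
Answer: 1308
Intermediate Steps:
k = 2 (k = (4 + 0) - 2 = 4 - 2 = 2)
j(A, G) = 10 + A (j(A, G) = 8 + (A + 2) = 8 + (2 + A) = 10 + A)
327*j(-6, 39) = 327*(10 - 6) = 327*4 = 1308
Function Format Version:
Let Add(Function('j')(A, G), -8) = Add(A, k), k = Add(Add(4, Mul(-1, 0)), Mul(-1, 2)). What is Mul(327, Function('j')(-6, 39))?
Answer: 1308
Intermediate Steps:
k = 2 (k = Add(Add(4, 0), -2) = Add(4, -2) = 2)
Function('j')(A, G) = Add(10, A) (Function('j')(A, G) = Add(8, Add(A, 2)) = Add(8, Add(2, A)) = Add(10, A))
Mul(327, Function('j')(-6, 39)) = Mul(327, Add(10, -6)) = Mul(327, 4) = 1308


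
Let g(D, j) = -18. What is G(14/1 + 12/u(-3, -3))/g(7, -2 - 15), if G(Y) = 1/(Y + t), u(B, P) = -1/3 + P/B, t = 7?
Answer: -1/702 ≈ -0.0014245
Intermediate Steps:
u(B, P) = -1/3 + P/B (u(B, P) = -1*1/3 + P/B = -1/3 + P/B)
G(Y) = 1/(7 + Y) (G(Y) = 1/(Y + 7) = 1/(7 + Y))
G(14/1 + 12/u(-3, -3))/g(7, -2 - 15) = 1/((7 + (14/1 + 12/(((-3 - 1/3*(-3))/(-3)))))*(-18)) = -1/18/(7 + (14*1 + 12/((-(-3 + 1)/3)))) = -1/18/(7 + (14 + 12/((-1/3*(-2))))) = -1/18/(7 + (14 + 12/(2/3))) = -1/18/(7 + (14 + 12*(3/2))) = -1/18/(7 + (14 + 18)) = -1/18/(7 + 32) = -1/18/39 = (1/39)*(-1/18) = -1/702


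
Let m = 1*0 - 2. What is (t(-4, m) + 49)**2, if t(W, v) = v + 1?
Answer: 2304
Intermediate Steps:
m = -2 (m = 0 - 2 = -2)
t(W, v) = 1 + v
(t(-4, m) + 49)**2 = ((1 - 2) + 49)**2 = (-1 + 49)**2 = 48**2 = 2304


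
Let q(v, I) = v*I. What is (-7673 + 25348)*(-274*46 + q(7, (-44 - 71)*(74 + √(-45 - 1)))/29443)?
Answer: -6560237834850/29443 - 14228375*I*√46/29443 ≈ -2.2281e+8 - 3277.6*I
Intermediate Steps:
q(v, I) = I*v
(-7673 + 25348)*(-274*46 + q(7, (-44 - 71)*(74 + √(-45 - 1)))/29443) = (-7673 + 25348)*(-274*46 + (((-44 - 71)*(74 + √(-45 - 1)))*7)/29443) = 17675*(-12604 + (-115*(74 + √(-46))*7)*(1/29443)) = 17675*(-12604 + (-115*(74 + I*√46)*7)*(1/29443)) = 17675*(-12604 + ((-8510 - 115*I*√46)*7)*(1/29443)) = 17675*(-12604 + (-59570 - 805*I*√46)*(1/29443)) = 17675*(-12604 + (-59570/29443 - 805*I*√46/29443)) = 17675*(-371159142/29443 - 805*I*√46/29443) = -6560237834850/29443 - 14228375*I*√46/29443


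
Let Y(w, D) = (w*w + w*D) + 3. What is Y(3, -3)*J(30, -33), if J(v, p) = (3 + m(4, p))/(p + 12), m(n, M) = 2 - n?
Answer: -1/7 ≈ -0.14286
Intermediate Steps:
Y(w, D) = 3 + w**2 + D*w (Y(w, D) = (w**2 + D*w) + 3 = 3 + w**2 + D*w)
J(v, p) = 1/(12 + p) (J(v, p) = (3 + (2 - 1*4))/(p + 12) = (3 + (2 - 4))/(12 + p) = (3 - 2)/(12 + p) = 1/(12 + p))
Y(3, -3)*J(30, -33) = (3 + 3**2 - 3*3)/(12 - 33) = (3 + 9 - 9)/(-21) = 3*(-1/21) = -1/7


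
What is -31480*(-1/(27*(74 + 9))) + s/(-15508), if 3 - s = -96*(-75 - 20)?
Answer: 508623037/34753428 ≈ 14.635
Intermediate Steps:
s = -9117 (s = 3 - (-96)*(-75 - 20) = 3 - (-96)*(-95) = 3 - 1*9120 = 3 - 9120 = -9117)
-31480*(-1/(27*(74 + 9))) + s/(-15508) = -31480*(-1/(27*(74 + 9))) - 9117/(-15508) = -31480/(83*(-27)) - 9117*(-1/15508) = -31480/(-2241) + 9117/15508 = -31480*(-1/2241) + 9117/15508 = 31480/2241 + 9117/15508 = 508623037/34753428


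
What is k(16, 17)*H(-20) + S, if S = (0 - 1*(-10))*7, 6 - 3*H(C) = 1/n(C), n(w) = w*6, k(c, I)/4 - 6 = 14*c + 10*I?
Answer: 29470/9 ≈ 3274.4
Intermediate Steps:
k(c, I) = 24 + 40*I + 56*c (k(c, I) = 24 + 4*(14*c + 10*I) = 24 + 4*(10*I + 14*c) = 24 + (40*I + 56*c) = 24 + 40*I + 56*c)
n(w) = 6*w
H(C) = 2 - 1/(18*C) (H(C) = 2 - 1/(6*C)/3 = 2 - 1/(18*C))
S = 70 (S = (0 + 10)*7 = 10*7 = 70)
k(16, 17)*H(-20) + S = (24 + 40*17 + 56*16)*(2 - 1/18/(-20)) + 70 = (24 + 680 + 896)*(2 - 1/18*(-1/20)) + 70 = 1600*(2 + 1/360) + 70 = 1600*(721/360) + 70 = 28840/9 + 70 = 29470/9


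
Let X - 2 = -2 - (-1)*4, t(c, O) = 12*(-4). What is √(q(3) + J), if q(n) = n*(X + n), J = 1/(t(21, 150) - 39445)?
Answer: 2*√8188399634/39493 ≈ 4.5826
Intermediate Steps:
t(c, O) = -48
X = 4 (X = 2 + (-2 - (-1)*4) = 2 + (-2 - 1*(-4)) = 2 + (-2 + 4) = 2 + 2 = 4)
J = -1/39493 (J = 1/(-48 - 39445) = 1/(-39493) = -1/39493 ≈ -2.5321e-5)
q(n) = n*(4 + n)
√(q(3) + J) = √(3*(4 + 3) - 1/39493) = √(3*7 - 1/39493) = √(21 - 1/39493) = √(829352/39493) = 2*√8188399634/39493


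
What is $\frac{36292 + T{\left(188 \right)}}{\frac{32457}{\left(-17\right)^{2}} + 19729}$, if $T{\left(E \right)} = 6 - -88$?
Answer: $\frac{5257777}{2867069} \approx 1.8339$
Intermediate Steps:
$T{\left(E \right)} = 94$ ($T{\left(E \right)} = 6 + 88 = 94$)
$\frac{36292 + T{\left(188 \right)}}{\frac{32457}{\left(-17\right)^{2}} + 19729} = \frac{36292 + 94}{\frac{32457}{\left(-17\right)^{2}} + 19729} = \frac{36386}{\frac{32457}{289} + 19729} = \frac{36386}{\frac{5734138}{289}} = 36386 \cdot \frac{289}{5734138} = \frac{5257777}{2867069}$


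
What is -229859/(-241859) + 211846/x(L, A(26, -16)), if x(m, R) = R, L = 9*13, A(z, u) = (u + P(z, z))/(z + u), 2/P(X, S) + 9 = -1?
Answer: -2561824467121/19590579 ≈ -1.3077e+5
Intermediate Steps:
P(X, S) = -⅕ (P(X, S) = 2/(-9 - 1) = 2/(-10) = 2*(-⅒) = -⅕)
A(z, u) = (-⅕ + u)/(u + z) (A(z, u) = (u - ⅕)/(z + u) = (-⅕ + u)/(u + z))
L = 117
-229859/(-241859) + 211846/x(L, A(26, -16)) = -229859/(-241859) + 211846/(((-⅕ - 16)/(-16 + 26))) = -229859*(-1/241859) + 211846/((-81/5/10)) = 229859/241859 + 211846/(((⅒)*(-81/5))) = 229859/241859 + 211846/(-81/50) = 229859/241859 + 211846*(-50/81) = 229859/241859 - 10592300/81 = -2561824467121/19590579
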